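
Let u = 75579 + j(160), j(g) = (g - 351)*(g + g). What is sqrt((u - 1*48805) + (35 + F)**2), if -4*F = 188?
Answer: 7*I*sqrt(698) ≈ 184.94*I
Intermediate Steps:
F = -47 (F = -1/4*188 = -47)
j(g) = 2*g*(-351 + g) (j(g) = (-351 + g)*(2*g) = 2*g*(-351 + g))
u = 14459 (u = 75579 + 2*160*(-351 + 160) = 75579 + 2*160*(-191) = 75579 - 61120 = 14459)
sqrt((u - 1*48805) + (35 + F)**2) = sqrt((14459 - 1*48805) + (35 - 47)**2) = sqrt((14459 - 48805) + (-12)**2) = sqrt(-34346 + 144) = sqrt(-34202) = 7*I*sqrt(698)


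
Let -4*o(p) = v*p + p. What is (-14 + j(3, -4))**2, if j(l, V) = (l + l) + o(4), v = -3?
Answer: 36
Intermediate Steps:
o(p) = p/2 (o(p) = -(-3*p + p)/4 = -(-1)*p/2 = p/2)
j(l, V) = 2 + 2*l (j(l, V) = (l + l) + (1/2)*4 = 2*l + 2 = 2 + 2*l)
(-14 + j(3, -4))**2 = (-14 + (2 + 2*3))**2 = (-14 + (2 + 6))**2 = (-14 + 8)**2 = (-6)**2 = 36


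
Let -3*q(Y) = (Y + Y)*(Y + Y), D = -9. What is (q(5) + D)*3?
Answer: -127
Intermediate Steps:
q(Y) = -4*Y²/3 (q(Y) = -(Y + Y)*(Y + Y)/3 = -2*Y*2*Y/3 = -4*Y²/3)
(q(5) + D)*3 = (-4/3*5² - 9)*3 = (-4/3*25 - 9)*3 = (-100/3 - 9)*3 = -127/3*3 = -127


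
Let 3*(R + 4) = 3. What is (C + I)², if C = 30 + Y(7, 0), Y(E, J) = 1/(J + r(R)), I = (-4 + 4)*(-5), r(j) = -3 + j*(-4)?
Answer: 73441/81 ≈ 906.68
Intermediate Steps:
R = -3 (R = -4 + (⅓)*3 = -4 + 1 = -3)
r(j) = -3 - 4*j
I = 0 (I = 0*(-5) = 0)
Y(E, J) = 1/(9 + J) (Y(E, J) = 1/(J + (-3 - 4*(-3))) = 1/(J + (-3 + 12)) = 1/(J + 9) = 1/(9 + J))
C = 271/9 (C = 30 + 1/(9 + 0) = 30 + 1/9 = 30 + ⅑ = 271/9 ≈ 30.111)
(C + I)² = (271/9 + 0)² = (271/9)² = 73441/81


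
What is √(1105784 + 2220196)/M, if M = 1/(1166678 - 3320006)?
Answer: -4306656*√831495 ≈ -3.9271e+9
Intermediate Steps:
M = -1/2153328 (M = 1/(-2153328) = -1/2153328 ≈ -4.6440e-7)
√(1105784 + 2220196)/M = √(1105784 + 2220196)/(-1/2153328) = √3325980*(-2153328) = (2*√831495)*(-2153328) = -4306656*√831495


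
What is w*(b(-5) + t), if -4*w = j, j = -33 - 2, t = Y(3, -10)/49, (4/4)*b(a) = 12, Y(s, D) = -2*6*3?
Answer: 690/7 ≈ 98.571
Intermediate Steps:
Y(s, D) = -36 (Y(s, D) = -12*3 = -36)
b(a) = 12
t = -36/49 ≈ -0.73469
j = -35
w = 35/4 (w = -¼*(-35) = 35/4 ≈ 8.7500)
w*(b(-5) + t) = 35*(12 - 36/49)/4 = (35/4)*(552/49) = 690/7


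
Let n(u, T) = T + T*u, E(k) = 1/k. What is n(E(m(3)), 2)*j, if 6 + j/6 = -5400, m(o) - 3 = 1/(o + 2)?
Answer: -170289/2 ≈ -85145.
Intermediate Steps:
m(o) = 3 + 1/(2 + o) (m(o) = 3 + 1/(o + 2) = 3 + 1/(2 + o))
E(k) = 1/k
j = -32436 (j = -36 + 6*(-5400) = -36 - 32400 = -32436)
n(E(m(3)), 2)*j = (2*(1 + 1/((7 + 3*3)/(2 + 3))))*(-32436) = (2*(1 + 1/((7 + 9)/5)))*(-32436) = (2*(1 + 1/((1/5)*16)))*(-32436) = (2*(1 + 1/(16/5)))*(-32436) = (2*(1 + 5/16))*(-32436) = (2*(21/16))*(-32436) = (21/8)*(-32436) = -170289/2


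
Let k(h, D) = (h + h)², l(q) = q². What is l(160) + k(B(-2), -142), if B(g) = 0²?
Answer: 25600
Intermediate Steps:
B(g) = 0
k(h, D) = 4*h² (k(h, D) = (2*h)² = 4*h²)
l(160) + k(B(-2), -142) = 160² + 4*0² = 25600 + 4*0 = 25600 + 0 = 25600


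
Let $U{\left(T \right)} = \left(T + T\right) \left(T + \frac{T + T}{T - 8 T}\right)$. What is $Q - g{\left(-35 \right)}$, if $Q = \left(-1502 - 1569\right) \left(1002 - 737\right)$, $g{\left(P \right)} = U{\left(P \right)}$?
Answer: $-816285$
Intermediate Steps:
$U{\left(T \right)} = 2 T \left(- \frac{2}{7} + T\right)$ ($U{\left(T \right)} = 2 T \left(T + \frac{2 T}{\left(-7\right) T}\right) = 2 T \left(T + 2 T \left(- \frac{1}{7 T}\right)\right) = 2 T \left(T - \frac{2}{7}\right) = 2 T \left(- \frac{2}{7} + T\right)$)
$g{\left(P \right)} = \frac{2 P \left(-2 + 7 P\right)}{7}$
$Q = -813815$ ($Q = \left(-3071\right) 265 = -813815$)
$Q - g{\left(-35 \right)} = -813815 - \frac{2}{7} \left(-35\right) \left(-2 + 7 \left(-35\right)\right) = -813815 - \frac{2}{7} \left(-35\right) \left(-2 - 245\right) = -813815 - \frac{2}{7} \left(-35\right) \left(-247\right) = -813815 - 2470 = -816285$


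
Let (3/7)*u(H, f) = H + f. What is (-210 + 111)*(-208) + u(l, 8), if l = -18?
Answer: 61706/3 ≈ 20569.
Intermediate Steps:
u(H, f) = 7*H/3 + 7*f/3 (u(H, f) = 7*(H + f)/3 = 7*H/3 + 7*f/3)
(-210 + 111)*(-208) + u(l, 8) = (-210 + 111)*(-208) + ((7/3)*(-18) + (7/3)*8) = -99*(-208) + (-42 + 56/3) = 20592 - 70/3 = 61706/3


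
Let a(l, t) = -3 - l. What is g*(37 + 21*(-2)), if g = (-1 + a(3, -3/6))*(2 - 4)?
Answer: -70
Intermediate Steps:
g = 14 (g = (-1 + (-3 - 1*3))*(2 - 4) = (-1 + (-3 - 3))*(-2) = (-1 - 6)*(-2) = -7*(-2) = 14)
g*(37 + 21*(-2)) = 14*(37 + 21*(-2)) = 14*(37 - 42) = 14*(-5) = -70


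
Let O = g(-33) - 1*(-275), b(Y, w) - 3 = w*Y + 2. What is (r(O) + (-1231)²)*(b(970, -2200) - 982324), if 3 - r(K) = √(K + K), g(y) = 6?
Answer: -4722357625116 + 3116319*√562 ≈ -4.7223e+12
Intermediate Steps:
b(Y, w) = 5 + Y*w (b(Y, w) = 3 + (w*Y + 2) = 3 + (Y*w + 2) = 3 + (2 + Y*w) = 5 + Y*w)
O = 281 (O = 6 - 1*(-275) = 6 + 275 = 281)
r(K) = 3 - √2*√K (r(K) = 3 - √(K + K) = 3 - √(2*K) = 3 - √2*√K)
(r(O) + (-1231)²)*(b(970, -2200) - 982324) = ((3 - √2*√281) + (-1231)²)*((5 + 970*(-2200)) - 982324) = ((3 - √562) + 1515361)*((5 - 2134000) - 982324) = (1515364 - √562)*(-2133995 - 982324) = (1515364 - √562)*(-3116319) = -4722357625116 + 3116319*√562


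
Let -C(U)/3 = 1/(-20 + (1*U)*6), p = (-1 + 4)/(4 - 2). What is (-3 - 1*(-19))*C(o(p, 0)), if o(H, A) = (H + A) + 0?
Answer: 48/11 ≈ 4.3636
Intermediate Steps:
p = 3/2 ≈ 1.5000
o(H, A) = A + H (o(H, A) = (A + H) + 0 = A + H)
C(U) = -3/(-20 + 6*U) (C(U) = -3/(-20 + (1*U)*6) = -3/(-20 + U*6) = -3/(-20 + 6*U))
(-3 - 1*(-19))*C(o(p, 0)) = (-3 - 1*(-19))*(-3/(-20 + 6*(0 + 3/2))) = (-3 + 19)*(-3/(-20 + 6*(3/2))) = 16*(-3/(-20 + 9)) = 16*(-3/(-11)) = 16*(-3*(-1/11)) = 16*(3/11) = 48/11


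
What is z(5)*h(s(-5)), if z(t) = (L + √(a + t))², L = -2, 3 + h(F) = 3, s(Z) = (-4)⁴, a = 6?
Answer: 0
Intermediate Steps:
s(Z) = 256
h(F) = 0 (h(F) = -3 + 3 = 0)
z(t) = (-2 + √(6 + t))²
z(5)*h(s(-5)) = (-2 + √(6 + 5))²*0 = (-2 + √11)²*0 = 0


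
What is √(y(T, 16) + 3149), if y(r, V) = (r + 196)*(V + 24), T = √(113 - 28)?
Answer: √(10989 + 40*√85) ≈ 106.57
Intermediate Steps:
T = √85 ≈ 9.2195
y(r, V) = (24 + V)*(196 + r) (y(r, V) = (196 + r)*(24 + V) = (24 + V)*(196 + r))
√(y(T, 16) + 3149) = √((4704 + 24*√85 + 196*16 + 16*√85) + 3149) = √((4704 + 24*√85 + 3136 + 16*√85) + 3149) = √((7840 + 40*√85) + 3149) = √(10989 + 40*√85)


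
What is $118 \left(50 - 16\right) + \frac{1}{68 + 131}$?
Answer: $\frac{798389}{199} \approx 4012.0$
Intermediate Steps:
$118 \left(50 - 16\right) + \frac{1}{68 + 131} = 118 \left(50 - 16\right) + \frac{1}{199} = 118 \cdot 34 + \frac{1}{199} = 4012 + \frac{1}{199} = \frac{798389}{199}$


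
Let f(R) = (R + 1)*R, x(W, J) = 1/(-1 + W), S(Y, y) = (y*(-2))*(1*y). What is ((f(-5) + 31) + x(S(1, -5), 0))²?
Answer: 6760000/2601 ≈ 2599.0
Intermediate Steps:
S(Y, y) = -2*y² (S(Y, y) = (-2*y)*y = -2*y²)
f(R) = R*(1 + R) (f(R) = (1 + R)*R = R*(1 + R))
((f(-5) + 31) + x(S(1, -5), 0))² = ((-5*(1 - 5) + 31) + 1/(-1 - 2*(-5)²))² = ((-5*(-4) + 31) + 1/(-1 - 2*25))² = ((20 + 31) + 1/(-1 - 50))² = (51 + 1/(-51))² = (51 - 1/51)² = (2600/51)² = 6760000/2601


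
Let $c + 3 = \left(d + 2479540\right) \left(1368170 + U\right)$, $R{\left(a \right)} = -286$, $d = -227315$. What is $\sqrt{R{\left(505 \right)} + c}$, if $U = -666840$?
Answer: $3 \sqrt{175505884329} \approx 1.2568 \cdot 10^{6}$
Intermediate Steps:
$c = 1579552959247$ ($c = -3 + \left(-227315 + 2479540\right) \left(1368170 - 666840\right) = -3 + 2252225 \cdot 701330 = -3 + 1579552959250 = 1579552959247$)
$\sqrt{R{\left(505 \right)} + c} = \sqrt{-286 + 1579552959247} = \sqrt{1579552958961} = 3 \sqrt{175505884329}$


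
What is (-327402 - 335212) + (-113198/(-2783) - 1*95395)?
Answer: -2109425849/2783 ≈ -7.5797e+5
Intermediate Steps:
(-327402 - 335212) + (-113198/(-2783) - 1*95395) = -662614 + (-113198*(-1/2783) - 95395) = -662614 + (113198/2783 - 95395) = -662614 - 265371087/2783 = -2109425849/2783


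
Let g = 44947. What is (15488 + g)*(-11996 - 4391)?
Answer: -990348345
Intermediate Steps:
(15488 + g)*(-11996 - 4391) = (15488 + 44947)*(-11996 - 4391) = 60435*(-16387) = -990348345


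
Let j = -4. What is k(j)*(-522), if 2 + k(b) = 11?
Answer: -4698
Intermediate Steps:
k(b) = 9 (k(b) = -2 + 11 = 9)
k(j)*(-522) = 9*(-522) = -4698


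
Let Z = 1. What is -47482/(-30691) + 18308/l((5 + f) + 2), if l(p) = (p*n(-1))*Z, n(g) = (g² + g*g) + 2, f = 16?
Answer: 6154991/30691 ≈ 200.55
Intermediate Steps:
n(g) = 2 + 2*g² (n(g) = (g² + g²) + 2 = 2*g² + 2 = 2 + 2*g²)
l(p) = 4*p (l(p) = (p*(2 + 2*(-1)²))*1 = (p*(2 + 2*1))*1 = (p*(2 + 2))*1 = (p*4)*1 = (4*p)*1 = 4*p)
-47482/(-30691) + 18308/l((5 + f) + 2) = -47482/(-30691) + 18308/((4*((5 + 16) + 2))) = -47482*(-1/30691) + 18308/((4*(21 + 2))) = 47482/30691 + 18308/((4*23)) = 47482/30691 + 18308/92 = 47482/30691 + 18308*(1/92) = 47482/30691 + 199 = 6154991/30691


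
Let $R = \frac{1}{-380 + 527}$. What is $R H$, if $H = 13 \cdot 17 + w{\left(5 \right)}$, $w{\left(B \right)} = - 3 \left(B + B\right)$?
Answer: $\frac{191}{147} \approx 1.2993$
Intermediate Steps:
$w{\left(B \right)} = - 6 B$ ($w{\left(B \right)} = - 3 \cdot 2 B = - 6 B$)
$H = 191$ ($H = 13 \cdot 17 - 30 = 221 - 30 = 191$)
$R = \frac{1}{147} \approx 0.0068027$
$R H = \frac{1}{147} \cdot 191 = \frac{191}{147}$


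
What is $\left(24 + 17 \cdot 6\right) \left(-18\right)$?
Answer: $-2268$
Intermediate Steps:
$\left(24 + 17 \cdot 6\right) \left(-18\right) = \left(24 + 102\right) \left(-18\right) = 126 \left(-18\right) = -2268$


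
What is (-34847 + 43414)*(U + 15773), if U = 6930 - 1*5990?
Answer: 143180271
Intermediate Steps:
U = 940 (U = 6930 - 5990 = 940)
(-34847 + 43414)*(U + 15773) = (-34847 + 43414)*(940 + 15773) = 8567*16713 = 143180271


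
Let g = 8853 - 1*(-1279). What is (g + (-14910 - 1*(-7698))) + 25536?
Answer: 28456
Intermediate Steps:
g = 10132 (g = 8853 + 1279 = 10132)
(g + (-14910 - 1*(-7698))) + 25536 = (10132 + (-14910 - 1*(-7698))) + 25536 = (10132 + (-14910 + 7698)) + 25536 = (10132 - 7212) + 25536 = 2920 + 25536 = 28456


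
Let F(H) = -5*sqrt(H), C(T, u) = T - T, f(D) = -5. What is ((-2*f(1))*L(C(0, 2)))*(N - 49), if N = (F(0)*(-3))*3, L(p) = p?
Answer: 0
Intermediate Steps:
C(T, u) = 0
N = 0 (N = (-5*sqrt(0)*(-3))*3 = (-5*0*(-3))*3 = (0*(-3))*3 = 0*3 = 0)
((-2*f(1))*L(C(0, 2)))*(N - 49) = (-2*(-5)*0)*(0 - 49) = (10*0)*(-49) = 0*(-49) = 0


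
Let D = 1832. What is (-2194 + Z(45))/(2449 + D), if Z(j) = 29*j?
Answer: -889/4281 ≈ -0.20766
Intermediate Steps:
(-2194 + Z(45))/(2449 + D) = (-2194 + 29*45)/(2449 + 1832) = (-2194 + 1305)/4281 = -889*1/4281 = -889/4281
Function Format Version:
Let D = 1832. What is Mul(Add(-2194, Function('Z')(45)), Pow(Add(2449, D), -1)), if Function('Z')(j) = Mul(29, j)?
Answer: Rational(-889, 4281) ≈ -0.20766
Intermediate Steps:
Mul(Add(-2194, Function('Z')(45)), Pow(Add(2449, D), -1)) = Mul(Add(-2194, Mul(29, 45)), Pow(Add(2449, 1832), -1)) = Mul(Add(-2194, 1305), Pow(4281, -1)) = Mul(-889, Rational(1, 4281)) = Rational(-889, 4281)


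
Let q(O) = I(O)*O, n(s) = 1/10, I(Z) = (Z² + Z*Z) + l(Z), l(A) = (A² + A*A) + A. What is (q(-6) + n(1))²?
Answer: 68541841/100 ≈ 6.8542e+5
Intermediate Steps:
l(A) = A + 2*A² (l(A) = (A² + A²) + A = 2*A² + A = A + 2*A²)
I(Z) = 2*Z² + Z*(1 + 2*Z) (I(Z) = (Z² + Z*Z) + Z*(1 + 2*Z) = (Z² + Z²) + Z*(1 + 2*Z) = 2*Z² + Z*(1 + 2*Z))
n(s) = ⅒
q(O) = O²*(1 + 4*O) (q(O) = (O*(1 + 4*O))*O = O²*(1 + 4*O))
(q(-6) + n(1))² = ((-6)²*(1 + 4*(-6)) + ⅒)² = (36*(1 - 24) + ⅒)² = (36*(-23) + ⅒)² = (-828 + ⅒)² = (-8279/10)² = 68541841/100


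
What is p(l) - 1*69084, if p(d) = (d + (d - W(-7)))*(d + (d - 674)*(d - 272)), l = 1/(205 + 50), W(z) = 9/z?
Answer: 19506255106334/116069625 ≈ 1.6806e+5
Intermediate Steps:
l = 1/255 ≈ 0.0039216
p(d) = (9/7 + 2*d)*(d + (-674 + d)*(-272 + d)) (p(d) = (d + (d - 9/(-7)))*(d + (d - 674)*(d - 272)) = (d + (d - 9*(-1)/7))*(d + (-674 + d)*(-272 + d)) = (d + (d - 1*(-9/7)))*(d + (-674 + d)*(-272 + d)) = (d + (d + 9/7))*(d + (-674 + d)*(-272 + d)) = (d + (9/7 + d))*(d + (-674 + d)*(-272 + d)) = (9/7 + 2*d)*(d + (-674 + d)*(-272 + d)))
p(l) - 1*69084 = (1649952/7 + 2*(1/255)³ + 365441*(1/255) - 13221*(1/255)²/7) - 1*69084 = (1649952/7 + 2*(1/16581375) + 365441/255 - 13221/7*1/65025) - 69084 = (1649952/7 + 2/16581375 + 365441/255 - 1469/50575) - 69084 = 27524809079834/116069625 - 69084 = 19506255106334/116069625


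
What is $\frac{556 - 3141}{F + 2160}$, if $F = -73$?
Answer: $- \frac{2585}{2087} \approx -1.2386$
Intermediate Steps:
$\frac{556 - 3141}{F + 2160} = \frac{556 - 3141}{-73 + 2160} = - \frac{2585}{2087}$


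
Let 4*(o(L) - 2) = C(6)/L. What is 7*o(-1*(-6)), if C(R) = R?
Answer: 63/4 ≈ 15.750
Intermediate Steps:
o(L) = 2 + 3/(2*L) (o(L) = 2 + (6/L)/4 = 2 + 3/(2*L))
7*o(-1*(-6)) = 7*(2 + 3/(2*((-1*(-6))))) = 7*(2 + (3/2)/6) = 7*(2 + (3/2)*(⅙)) = 7*(2 + ¼) = 7*(9/4) = 63/4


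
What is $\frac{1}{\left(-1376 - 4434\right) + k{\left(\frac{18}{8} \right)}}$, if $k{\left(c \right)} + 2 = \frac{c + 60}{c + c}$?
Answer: $- \frac{6}{34789} \approx -0.00017247$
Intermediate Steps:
$k{\left(c \right)} = -2 + \frac{60 + c}{2 c}$ ($k{\left(c \right)} = -2 + \frac{c + 60}{c + c} = -2 + \frac{60 + c}{2 c}$)
$\frac{1}{\left(-1376 - 4434\right) + k{\left(\frac{18}{8} \right)}} = \frac{1}{\left(-1376 - 4434\right) - \left(\frac{3}{2} - \frac{30}{18 \cdot \frac{1}{8}}\right)} = \frac{1}{-5810 - \left(\frac{3}{2} - \frac{30}{18 \cdot \frac{1}{8}}\right)} = \frac{1}{-5810 - \left(\frac{3}{2} - \frac{30}{\frac{9}{4}}\right)} = \frac{1}{-5810 + \left(- \frac{3}{2} + 30 \cdot \frac{4}{9}\right)} = \frac{1}{-5810 + \left(- \frac{3}{2} + \frac{40}{3}\right)} = \frac{1}{-5810 + \frac{71}{6}} = \frac{1}{- \frac{34789}{6}} = - \frac{6}{34789}$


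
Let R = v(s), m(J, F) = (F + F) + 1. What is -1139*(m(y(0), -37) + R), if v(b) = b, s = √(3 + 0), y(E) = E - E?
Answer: 83147 - 1139*√3 ≈ 81174.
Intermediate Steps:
y(E) = 0
s = √3 ≈ 1.7320
m(J, F) = 1 + 2*F (m(J, F) = 2*F + 1 = 1 + 2*F)
R = √3 ≈ 1.7320
-1139*(m(y(0), -37) + R) = -1139*((1 + 2*(-37)) + √3) = -1139*((1 - 74) + √3) = -1139*(-73 + √3) = 83147 - 1139*√3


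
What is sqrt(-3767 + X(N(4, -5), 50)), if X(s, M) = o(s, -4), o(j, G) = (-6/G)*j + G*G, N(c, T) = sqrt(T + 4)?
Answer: sqrt(-15004 + 6*I)/2 ≈ 0.012246 + 61.245*I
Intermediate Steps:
N(c, T) = sqrt(4 + T)
o(j, G) = G**2 - 6*j/G (o(j, G) = -6*j/G + G**2 = G**2 - 6*j/G)
X(s, M) = 16 + 3*s/2 (X(s, M) = ((-4)**3 - 6*s)/(-4) = -(-64 - 6*s)/4 = 16 + 3*s/2)
sqrt(-3767 + X(N(4, -5), 50)) = sqrt(-3767 + (16 + 3*sqrt(4 - 5)/2)) = sqrt(-3767 + (16 + 3*sqrt(-1)/2)) = sqrt(-3767 + (16 + 3*I/2)) = sqrt(-3751 + 3*I/2)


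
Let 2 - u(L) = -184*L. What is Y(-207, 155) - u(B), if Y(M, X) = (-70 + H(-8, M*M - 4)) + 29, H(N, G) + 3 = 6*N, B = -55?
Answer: 10026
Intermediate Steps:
u(L) = 2 + 184*L (u(L) = 2 - (-184)*L = 2 + 184*L)
H(N, G) = -3 + 6*N
Y(M, X) = -92 (Y(M, X) = (-70 + (-3 + 6*(-8))) + 29 = (-70 + (-3 - 48)) + 29 = (-70 - 51) + 29 = -121 + 29 = -92)
Y(-207, 155) - u(B) = -92 - (2 + 184*(-55)) = -92 - (2 - 10120) = -92 - 1*(-10118) = -92 + 10118 = 10026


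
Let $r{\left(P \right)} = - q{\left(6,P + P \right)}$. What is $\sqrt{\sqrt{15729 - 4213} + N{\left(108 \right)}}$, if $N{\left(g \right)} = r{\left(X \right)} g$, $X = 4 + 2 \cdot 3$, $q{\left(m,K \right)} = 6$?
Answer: $\sqrt{-648 + 2 \sqrt{2879}} \approx 23.253 i$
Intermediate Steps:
$X = 10$ ($X = 4 + 6 = 10$)
$r{\left(P \right)} = -6$ ($r{\left(P \right)} = \left(-1\right) 6 = -6$)
$N{\left(g \right)} = - 6 g$
$\sqrt{\sqrt{15729 - 4213} + N{\left(108 \right)}} = \sqrt{\sqrt{15729 - 4213} - 648} = \sqrt{\sqrt{11516} - 648} = \sqrt{2 \sqrt{2879} - 648} = \sqrt{-648 + 2 \sqrt{2879}}$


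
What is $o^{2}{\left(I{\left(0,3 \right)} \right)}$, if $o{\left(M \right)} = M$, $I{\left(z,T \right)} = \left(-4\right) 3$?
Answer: $144$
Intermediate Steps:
$I{\left(z,T \right)} = -12$
$o^{2}{\left(I{\left(0,3 \right)} \right)} = \left(-12\right)^{2} = 144$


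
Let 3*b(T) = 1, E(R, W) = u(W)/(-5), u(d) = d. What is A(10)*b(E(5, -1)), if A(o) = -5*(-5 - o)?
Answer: 25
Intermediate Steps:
E(R, W) = -W/5 (E(R, W) = W/(-5) = W*(-⅕) = -W/5)
b(T) = ⅓ (b(T) = (⅓)*1 = ⅓)
A(o) = 25 + 5*o
A(10)*b(E(5, -1)) = (25 + 5*10)*(⅓) = (25 + 50)*(⅓) = 75*(⅓) = 25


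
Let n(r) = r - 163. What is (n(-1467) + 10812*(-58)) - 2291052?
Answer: -2919778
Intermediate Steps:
n(r) = -163 + r
(n(-1467) + 10812*(-58)) - 2291052 = ((-163 - 1467) + 10812*(-58)) - 2291052 = (-1630 - 627096) - 2291052 = -628726 - 2291052 = -2919778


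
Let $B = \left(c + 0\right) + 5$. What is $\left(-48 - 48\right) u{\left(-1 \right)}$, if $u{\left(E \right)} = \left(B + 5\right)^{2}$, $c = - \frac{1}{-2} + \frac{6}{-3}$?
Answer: $-6936$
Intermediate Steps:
$c = - \frac{3}{2}$ ($c = \left(-1\right) \left(- \frac{1}{2}\right) + 6 \left(- \frac{1}{3}\right) = \frac{1}{2} - 2 = - \frac{3}{2} \approx -1.5$)
$B = \frac{7}{2}$ ($B = \left(- \frac{3}{2} + 0\right) + 5 = - \frac{3}{2} + 5 = \frac{7}{2} \approx 3.5$)
$u{\left(E \right)} = \frac{289}{4}$ ($u{\left(E \right)} = \left(\frac{7}{2} + 5\right)^{2} = \left(\frac{17}{2}\right)^{2} = \frac{289}{4}$)
$\left(-48 - 48\right) u{\left(-1 \right)} = \left(-48 - 48\right) \frac{289}{4} = \left(-96\right) \frac{289}{4} = -6936$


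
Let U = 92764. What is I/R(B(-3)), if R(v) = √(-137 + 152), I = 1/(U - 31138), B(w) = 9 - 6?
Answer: √15/924390 ≈ 4.1898e-6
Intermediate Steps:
B(w) = 3
I = 1/61626 (I = 1/(92764 - 31138) = 1/61626 ≈ 1.6227e-5)
R(v) = √15
I/R(B(-3)) = 1/(61626*(√15)) = (√15/15)/61626 = √15/924390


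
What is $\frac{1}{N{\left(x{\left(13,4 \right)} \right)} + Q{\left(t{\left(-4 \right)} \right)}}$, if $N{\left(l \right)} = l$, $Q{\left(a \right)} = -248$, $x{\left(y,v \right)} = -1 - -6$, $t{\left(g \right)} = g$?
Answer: $- \frac{1}{243} \approx -0.0041152$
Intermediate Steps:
$x{\left(y,v \right)} = 5$ ($x{\left(y,v \right)} = -1 + 6 = 5$)
$\frac{1}{N{\left(x{\left(13,4 \right)} \right)} + Q{\left(t{\left(-4 \right)} \right)}} = \frac{1}{5 - 248} = \frac{1}{-243} = - \frac{1}{243}$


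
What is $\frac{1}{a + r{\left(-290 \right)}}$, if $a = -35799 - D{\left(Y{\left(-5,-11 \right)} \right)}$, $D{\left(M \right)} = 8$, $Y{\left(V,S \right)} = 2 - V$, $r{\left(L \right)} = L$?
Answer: $- \frac{1}{36097} \approx -2.7703 \cdot 10^{-5}$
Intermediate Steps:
$a = -35807$ ($a = -35799 - 8 = -35807$)
$\frac{1}{a + r{\left(-290 \right)}} = \frac{1}{-35807 - 290} = \frac{1}{-36097} = - \frac{1}{36097}$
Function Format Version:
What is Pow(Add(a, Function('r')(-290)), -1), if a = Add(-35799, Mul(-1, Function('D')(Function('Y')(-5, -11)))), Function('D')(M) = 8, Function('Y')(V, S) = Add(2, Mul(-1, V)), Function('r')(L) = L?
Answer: Rational(-1, 36097) ≈ -2.7703e-5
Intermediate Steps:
a = -35807 (a = Add(-35799, Mul(-1, 8)) = Add(-35799, -8) = -35807)
Pow(Add(a, Function('r')(-290)), -1) = Pow(Add(-35807, -290), -1) = Pow(-36097, -1) = Rational(-1, 36097)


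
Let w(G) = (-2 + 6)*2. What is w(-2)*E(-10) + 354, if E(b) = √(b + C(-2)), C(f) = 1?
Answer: 354 + 24*I ≈ 354.0 + 24.0*I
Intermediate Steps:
w(G) = 8 (w(G) = 4*2 = 8)
E(b) = √(1 + b) (E(b) = √(b + 1) = √(1 + b))
w(-2)*E(-10) + 354 = 8*√(1 - 10) + 354 = 8*√(-9) + 354 = 8*(3*I) + 354 = 24*I + 354 = 354 + 24*I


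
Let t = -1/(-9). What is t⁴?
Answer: 1/6561 ≈ 0.00015242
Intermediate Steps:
t = ⅑ (t = -1*(-⅑) = ⅑ ≈ 0.11111)
t⁴ = (⅑)⁴ = 1/6561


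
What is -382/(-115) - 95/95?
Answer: 267/115 ≈ 2.3217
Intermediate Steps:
-382/(-115) - 95/95 = -382*(-1/115) - 95*1/95 = 382/115 - 1 = 267/115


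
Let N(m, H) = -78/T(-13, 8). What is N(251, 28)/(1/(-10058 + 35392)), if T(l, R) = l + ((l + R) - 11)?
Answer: 1976052/29 ≈ 68140.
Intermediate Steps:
T(l, R) = -11 + R + 2*l (T(l, R) = l + ((R + l) - 11) = l + (-11 + R + l) = -11 + R + 2*l)
N(m, H) = 78/29 (N(m, H) = -78/(-11 + 8 + 2*(-13)) = -78/(-11 + 8 - 26) = -78/(-29) = -78*(-1/29) = 78/29)
N(251, 28)/(1/(-10058 + 35392)) = 78/(29*(1/(-10058 + 35392))) = 78/(29*(1/25334)) = (78/29)*25334 = 1976052/29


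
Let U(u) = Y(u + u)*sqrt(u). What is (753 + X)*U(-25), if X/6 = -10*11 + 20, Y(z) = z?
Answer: -53250*I ≈ -53250.0*I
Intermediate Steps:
X = -540 (X = 6*(-10*11 + 20) = 6*(-110 + 20) = 6*(-90) = -540)
U(u) = 2*u**(3/2) (U(u) = (u + u)*sqrt(u) = (2*u)*sqrt(u) = 2*u**(3/2))
(753 + X)*U(-25) = (753 - 540)*(2*(-25)**(3/2)) = 213*(2*(-125*I)) = 213*(-250*I) = -53250*I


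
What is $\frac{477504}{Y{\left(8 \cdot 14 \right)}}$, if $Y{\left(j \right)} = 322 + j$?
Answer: $\frac{238752}{217} \approx 1100.2$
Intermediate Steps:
$\frac{477504}{Y{\left(8 \cdot 14 \right)}} = \frac{477504}{322 + 8 \cdot 14} = \frac{477504}{322 + 112} = \frac{477504}{434} = 477504 \cdot \frac{1}{434} = \frac{238752}{217}$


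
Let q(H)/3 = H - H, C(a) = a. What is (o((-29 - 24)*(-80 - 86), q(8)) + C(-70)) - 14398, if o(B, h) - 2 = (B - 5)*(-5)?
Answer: -58431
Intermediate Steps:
q(H) = 0 (q(H) = 3*(H - H) = 3*0 = 0)
o(B, h) = 27 - 5*B (o(B, h) = 2 + (B - 5)*(-5) = 2 + (-5 + B)*(-5) = 2 + (25 - 5*B) = 27 - 5*B)
(o((-29 - 24)*(-80 - 86), q(8)) + C(-70)) - 14398 = ((27 - 5*(-29 - 24)*(-80 - 86)) - 70) - 14398 = ((27 - (-265)*(-166)) - 70) - 14398 = ((27 - 5*8798) - 70) - 14398 = ((27 - 43990) - 70) - 14398 = (-43963 - 70) - 14398 = -44033 - 14398 = -58431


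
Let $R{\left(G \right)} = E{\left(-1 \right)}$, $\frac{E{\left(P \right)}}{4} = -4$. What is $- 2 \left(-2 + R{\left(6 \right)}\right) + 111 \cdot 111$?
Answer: $12357$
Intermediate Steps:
$E{\left(P \right)} = -16$ ($E{\left(P \right)} = 4 \left(-4\right) = -16$)
$R{\left(G \right)} = -16$
$- 2 \left(-2 + R{\left(6 \right)}\right) + 111 \cdot 111 = - 2 \left(-2 - 16\right) + 111 \cdot 111 = \left(-2\right) \left(-18\right) + 12321 = 36 + 12321 = 12357$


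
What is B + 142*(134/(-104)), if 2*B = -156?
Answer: -6785/26 ≈ -260.96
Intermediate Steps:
B = -78 (B = (½)*(-156) = -78)
B + 142*(134/(-104)) = -78 + 142*(134/(-104)) = -78 + 142*(134*(-1/104)) = -78 + 142*(-67/52) = -78 - 4757/26 = -6785/26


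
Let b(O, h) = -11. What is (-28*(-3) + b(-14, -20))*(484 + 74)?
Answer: 40734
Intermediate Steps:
(-28*(-3) + b(-14, -20))*(484 + 74) = (-28*(-3) - 11)*(484 + 74) = (84 - 11)*558 = 73*558 = 40734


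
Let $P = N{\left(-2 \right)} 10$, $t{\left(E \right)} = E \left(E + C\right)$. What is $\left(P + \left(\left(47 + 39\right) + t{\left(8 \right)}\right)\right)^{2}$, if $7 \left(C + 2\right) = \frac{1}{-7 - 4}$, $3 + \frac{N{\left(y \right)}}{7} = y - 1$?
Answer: $\frac{485320900}{5929} \approx 81856.0$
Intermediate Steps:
$N{\left(y \right)} = -28 + 7 y$ ($N{\left(y \right)} = -21 + 7 \left(y - 1\right) = -21 + 7 \left(-1 + y\right) = -21 + \left(-7 + 7 y\right) = -28 + 7 y$)
$C = - \frac{155}{77}$ ($C = -2 + \frac{1}{7 \left(-7 - 4\right)} = -2 + \frac{1}{7 \left(-11\right)} = -2 + \frac{1}{7} \left(- \frac{1}{11}\right) = -2 - \frac{1}{77} = - \frac{155}{77} \approx -2.013$)
$t{\left(E \right)} = E \left(- \frac{155}{77} + E\right)$ ($t{\left(E \right)} = E \left(E - \frac{155}{77}\right) = E \left(- \frac{155}{77} + E\right)$)
$P = -420$ ($P = \left(-28 + 7 \left(-2\right)\right) 10 = \left(-28 - 14\right) 10 = \left(-42\right) 10 = -420$)
$\left(P + \left(\left(47 + 39\right) + t{\left(8 \right)}\right)\right)^{2} = \left(-420 + \left(\left(47 + 39\right) + \frac{1}{77} \cdot 8 \left(-155 + 77 \cdot 8\right)\right)\right)^{2} = \left(-420 + \left(86 + \frac{1}{77} \cdot 8 \left(-155 + 616\right)\right)\right)^{2} = \left(-420 + \left(86 + \frac{1}{77} \cdot 8 \cdot 461\right)\right)^{2} = \left(-420 + \left(86 + \frac{3688}{77}\right)\right)^{2} = \left(-420 + \frac{10310}{77}\right)^{2} = \left(- \frac{22030}{77}\right)^{2} = \frac{485320900}{5929}$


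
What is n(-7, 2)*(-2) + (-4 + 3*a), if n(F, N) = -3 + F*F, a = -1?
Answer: -99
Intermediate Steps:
n(F, N) = -3 + F²
n(-7, 2)*(-2) + (-4 + 3*a) = (-3 + (-7)²)*(-2) + (-4 + 3*(-1)) = (-3 + 49)*(-2) + (-4 - 3) = 46*(-2) - 7 = -92 - 7 = -99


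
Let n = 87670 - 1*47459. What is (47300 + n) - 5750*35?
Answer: -113739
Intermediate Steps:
n = 40211 (n = 87670 - 47459 = 40211)
(47300 + n) - 5750*35 = (47300 + 40211) - 5750*35 = 87511 - 201250 = -113739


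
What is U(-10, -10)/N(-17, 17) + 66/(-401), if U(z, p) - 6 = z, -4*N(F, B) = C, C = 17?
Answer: 5294/6817 ≈ 0.77659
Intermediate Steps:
N(F, B) = -17/4 (N(F, B) = -¼*17 = -17/4)
U(z, p) = 6 + z
U(-10, -10)/N(-17, 17) + 66/(-401) = (6 - 10)/(-17/4) + 66/(-401) = -4*(-4/17) + 66*(-1/401) = 16/17 - 66/401 = 5294/6817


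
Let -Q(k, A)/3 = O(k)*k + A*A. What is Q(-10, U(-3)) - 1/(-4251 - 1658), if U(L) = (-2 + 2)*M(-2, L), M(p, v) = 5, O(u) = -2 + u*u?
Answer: 17372461/5909 ≈ 2940.0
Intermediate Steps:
O(u) = -2 + u²
U(L) = 0 (U(L) = (-2 + 2)*5 = 0*5 = 0)
Q(k, A) = -3*A² - 3*k*(-2 + k²) (Q(k, A) = -3*((-2 + k²)*k + A*A) = -3*(k*(-2 + k²) + A²) = -3*(A² + k*(-2 + k²)) = -3*A² - 3*k*(-2 + k²))
Q(-10, U(-3)) - 1/(-4251 - 1658) = (-3*0² - 3*(-10)³ + 6*(-10)) - 1/(-4251 - 1658) = (-3*0 - 3*(-1000) - 60) - 1/(-5909) = (0 + 3000 - 60) - 1*(-1/5909) = 2940 + 1/5909 = 17372461/5909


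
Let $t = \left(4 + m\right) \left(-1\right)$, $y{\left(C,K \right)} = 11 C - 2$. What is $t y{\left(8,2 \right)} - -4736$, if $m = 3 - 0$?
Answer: $4134$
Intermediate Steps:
$m = 3$ ($m = 3 + 0 = 3$)
$y{\left(C,K \right)} = -2 + 11 C$
$t = -7$ ($t = \left(4 + 3\right) \left(-1\right) = 7 \left(-1\right) = -7$)
$t y{\left(8,2 \right)} - -4736 = - 7 \left(-2 + 11 \cdot 8\right) - -4736 = - 7 \left(-2 + 88\right) + 4736 = \left(-7\right) 86 + 4736 = -602 + 4736 = 4134$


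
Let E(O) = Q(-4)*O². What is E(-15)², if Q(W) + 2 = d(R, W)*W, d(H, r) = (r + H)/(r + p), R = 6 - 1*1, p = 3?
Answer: 202500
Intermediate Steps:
R = 5 (R = 6 - 1 = 5)
d(H, r) = (H + r)/(3 + r) (d(H, r) = (r + H)/(r + 3) = (H + r)/(3 + r))
Q(W) = -2 + W*(5 + W)/(3 + W) (Q(W) = -2 + ((5 + W)/(3 + W))*W = -2 + W*(5 + W)/(3 + W))
E(O) = 2*O² (E(O) = ((-6 + (-4)² + 3*(-4))/(3 - 4))*O² = ((-6 + 16 - 12)/(-1))*O² = (-1*(-2))*O² = 2*O²)
E(-15)² = (2*(-15)²)² = (2*225)² = 450² = 202500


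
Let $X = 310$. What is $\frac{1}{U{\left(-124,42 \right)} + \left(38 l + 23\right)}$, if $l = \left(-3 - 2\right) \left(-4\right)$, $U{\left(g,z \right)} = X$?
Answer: $\frac{1}{1093} \approx 0.00091491$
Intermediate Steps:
$U{\left(g,z \right)} = 310$
$l = 20$ ($l = \left(-5\right) \left(-4\right) = 20$)
$\frac{1}{U{\left(-124,42 \right)} + \left(38 l + 23\right)} = \frac{1}{310 + \left(38 \cdot 20 + 23\right)} = \frac{1}{310 + \left(760 + 23\right)} = \frac{1}{310 + 783} = \frac{1}{1093}$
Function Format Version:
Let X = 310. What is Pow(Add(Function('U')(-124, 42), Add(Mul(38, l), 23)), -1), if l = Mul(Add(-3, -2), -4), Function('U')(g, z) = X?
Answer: Rational(1, 1093) ≈ 0.00091491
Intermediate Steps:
Function('U')(g, z) = 310
l = 20 (l = Mul(-5, -4) = 20)
Pow(Add(Function('U')(-124, 42), Add(Mul(38, l), 23)), -1) = Pow(Add(310, Add(Mul(38, 20), 23)), -1) = Pow(Add(310, Add(760, 23)), -1) = Pow(Add(310, 783), -1) = Pow(1093, -1) = Rational(1, 1093)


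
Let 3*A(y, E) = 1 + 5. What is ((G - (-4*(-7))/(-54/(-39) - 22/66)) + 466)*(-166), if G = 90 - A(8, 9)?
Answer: -3589252/41 ≈ -87543.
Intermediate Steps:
A(y, E) = 2 (A(y, E) = (1 + 5)/3 = (1/3)*6 = 2)
G = 88 (G = 90 - 1*2 = 90 - 2 = 88)
((G - (-4*(-7))/(-54/(-39) - 22/66)) + 466)*(-166) = ((88 - (-4*(-7))/(-54/(-39) - 22/66)) + 466)*(-166) = ((88 - 28/(-54*(-1/39) - 22*1/66)) + 466)*(-166) = ((88 - 28/(18/13 - 1/3)) + 466)*(-166) = ((88 - 28/41/39) + 466)*(-166) = ((88 - 28*39/41) + 466)*(-166) = ((88 - 1*1092/41) + 466)*(-166) = ((88 - 1092/41) + 466)*(-166) = (2516/41 + 466)*(-166) = (21622/41)*(-166) = -3589252/41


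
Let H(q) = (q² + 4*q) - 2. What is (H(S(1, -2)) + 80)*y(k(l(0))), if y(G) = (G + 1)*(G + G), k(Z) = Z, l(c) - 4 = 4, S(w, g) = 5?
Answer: 17712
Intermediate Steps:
l(c) = 8 (l(c) = 4 + 4 = 8)
H(q) = -2 + q² + 4*q
y(G) = 2*G*(1 + G) (y(G) = (1 + G)*(2*G) = 2*G*(1 + G))
(H(S(1, -2)) + 80)*y(k(l(0))) = ((-2 + 5² + 4*5) + 80)*(2*8*(1 + 8)) = ((-2 + 25 + 20) + 80)*(2*8*9) = (43 + 80)*144 = 123*144 = 17712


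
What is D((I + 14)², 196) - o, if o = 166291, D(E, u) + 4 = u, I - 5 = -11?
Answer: -166099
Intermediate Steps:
I = -6 (I = 5 - 11 = -6)
D(E, u) = -4 + u
D((I + 14)², 196) - o = (-4 + 196) - 1*166291 = 192 - 166291 = -166099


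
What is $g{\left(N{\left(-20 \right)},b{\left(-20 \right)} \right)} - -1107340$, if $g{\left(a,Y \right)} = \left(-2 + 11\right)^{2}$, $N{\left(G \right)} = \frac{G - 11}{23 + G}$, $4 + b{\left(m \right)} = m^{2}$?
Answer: $1107421$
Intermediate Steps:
$b{\left(m \right)} = -4 + m^{2}$
$N{\left(G \right)} = \frac{-11 + G}{23 + G}$
$g{\left(a,Y \right)} = 81$ ($g{\left(a,Y \right)} = 9^{2} = 81$)
$g{\left(N{\left(-20 \right)},b{\left(-20 \right)} \right)} - -1107340 = 81 - -1107340 = 81 + 1107340 = 1107421$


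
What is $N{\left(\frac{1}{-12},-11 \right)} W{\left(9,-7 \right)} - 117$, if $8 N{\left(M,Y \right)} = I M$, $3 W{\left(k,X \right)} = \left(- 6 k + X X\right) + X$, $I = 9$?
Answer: $- \frac{933}{8} \approx -116.63$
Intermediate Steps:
$W{\left(k,X \right)} = - 2 k + \frac{X}{3} + \frac{X^{2}}{3}$ ($W{\left(k,X \right)} = \frac{\left(- 6 k + X X\right) + X}{3} = \frac{\left(- 6 k + X^{2}\right) + X}{3} = \frac{\left(X^{2} - 6 k\right) + X}{3} = \frac{X + X^{2} - 6 k}{3} = - 2 k + \frac{X}{3} + \frac{X^{2}}{3}$)
$N{\left(M,Y \right)} = \frac{9 M}{8}$
$N{\left(\frac{1}{-12},-11 \right)} W{\left(9,-7 \right)} - 117 = \frac{9}{8 \left(-12\right)} \left(\left(-2\right) 9 + \frac{1}{3} \left(-7\right) + \frac{\left(-7\right)^{2}}{3}\right) - 117 = \frac{9}{8} \left(- \frac{1}{12}\right) \left(-18 - \frac{7}{3} + \frac{1}{3} \cdot 49\right) - 117 = - \frac{3 \left(-18 - \frac{7}{3} + \frac{49}{3}\right)}{32} - 117 = \left(- \frac{3}{32}\right) \left(-4\right) - 117 = \frac{3}{8} - 117 = - \frac{933}{8}$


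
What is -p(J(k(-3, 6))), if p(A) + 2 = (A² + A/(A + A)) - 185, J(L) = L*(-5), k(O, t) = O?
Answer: -77/2 ≈ -38.500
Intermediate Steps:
J(L) = -5*L
p(A) = -373/2 + A² (p(A) = -2 + ((A² + A/(A + A)) - 185) = -2 + ((A² + A/((2*A))) - 185) = -2 + ((A² + (1/(2*A))*A) - 185) = -2 + ((A² + ½) - 185) = -2 + ((½ + A²) - 185) = -2 + (-369/2 + A²) = -373/2 + A²)
-p(J(k(-3, 6))) = -(-373/2 + (-5*(-3))²) = -(-373/2 + 15²) = -(-373/2 + 225) = -1*77/2 = -77/2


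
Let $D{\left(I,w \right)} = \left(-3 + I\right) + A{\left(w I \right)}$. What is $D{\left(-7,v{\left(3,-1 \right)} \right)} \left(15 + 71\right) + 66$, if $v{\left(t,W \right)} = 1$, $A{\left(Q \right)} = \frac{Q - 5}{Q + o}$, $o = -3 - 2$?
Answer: $-708$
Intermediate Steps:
$o = -5$
$A{\left(Q \right)} = 1$ ($A{\left(Q \right)} = \frac{Q - 5}{Q - 5} = \frac{-5 + Q}{-5 + Q} = 1$)
$D{\left(I,w \right)} = -2 + I$ ($D{\left(I,w \right)} = \left(-3 + I\right) + 1 = -2 + I$)
$D{\left(-7,v{\left(3,-1 \right)} \right)} \left(15 + 71\right) + 66 = \left(-2 - 7\right) \left(15 + 71\right) + 66 = \left(-9\right) 86 + 66 = -774 + 66 = -708$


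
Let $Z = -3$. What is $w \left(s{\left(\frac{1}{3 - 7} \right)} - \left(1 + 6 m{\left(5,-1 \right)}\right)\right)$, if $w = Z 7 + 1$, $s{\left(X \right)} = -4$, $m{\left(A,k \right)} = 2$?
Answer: $340$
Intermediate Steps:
$w = -20$ ($w = \left(-3\right) 7 + 1 = -21 + 1 = -20$)
$w \left(s{\left(\frac{1}{3 - 7} \right)} - \left(1 + 6 m{\left(5,-1 \right)}\right)\right) = - 20 \left(-4 - 13\right) = \left(-20\right) \left(-17\right) = 340$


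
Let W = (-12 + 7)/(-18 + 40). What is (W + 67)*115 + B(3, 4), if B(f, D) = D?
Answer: 169023/22 ≈ 7682.9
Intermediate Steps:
W = -5/22 ≈ -0.22727
(W + 67)*115 + B(3, 4) = (-5/22 + 67)*115 + 4 = (1469/22)*115 + 4 = 168935/22 + 4 = 169023/22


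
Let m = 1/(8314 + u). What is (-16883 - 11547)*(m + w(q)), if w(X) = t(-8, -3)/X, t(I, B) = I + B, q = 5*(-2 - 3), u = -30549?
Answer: -278113632/22235 ≈ -12508.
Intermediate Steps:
q = -25 (q = 5*(-5) = -25)
t(I, B) = B + I
w(X) = -11/X (w(X) = (-3 - 8)/X = -11/X)
m = -1/22235 (m = 1/(8314 - 30549) = 1/(-22235) = -1/22235 ≈ -4.4974e-5)
(-16883 - 11547)*(m + w(q)) = (-16883 - 11547)*(-1/22235 - 11/(-25)) = -28430*(-1/22235 - 11*(-1/25)) = -28430*(-1/22235 + 11/25) = -28430*48912/111175 = -278113632/22235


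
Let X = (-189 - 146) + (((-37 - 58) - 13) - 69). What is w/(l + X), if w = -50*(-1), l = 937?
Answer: 2/17 ≈ 0.11765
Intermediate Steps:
X = -512 (X = -335 + ((-95 - 13) - 69) = -335 + (-108 - 69) = -335 - 177 = -512)
w = 50
w/(l + X) = 50/(937 - 512) = 50/425 = 50*(1/425) = 2/17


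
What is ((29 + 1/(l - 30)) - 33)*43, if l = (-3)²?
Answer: -3655/21 ≈ -174.05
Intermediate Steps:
l = 9
((29 + 1/(l - 30)) - 33)*43 = ((29 + 1/(9 - 30)) - 33)*43 = ((29 + 1/(-21)) - 33)*43 = ((29 - 1/21) - 33)*43 = (608/21 - 33)*43 = -85/21*43 = -3655/21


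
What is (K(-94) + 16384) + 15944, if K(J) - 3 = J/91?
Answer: 2942027/91 ≈ 32330.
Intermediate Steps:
K(J) = 3 + J/91
(K(-94) + 16384) + 15944 = ((3 + (1/91)*(-94)) + 16384) + 15944 = ((3 - 94/91) + 16384) + 15944 = (179/91 + 16384) + 15944 = 1491123/91 + 15944 = 2942027/91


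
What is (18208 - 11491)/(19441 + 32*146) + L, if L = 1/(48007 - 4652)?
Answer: 291239648/1045419115 ≈ 0.27859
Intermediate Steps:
L = 1/43355 ≈ 2.3065e-5
(18208 - 11491)/(19441 + 32*146) + L = (18208 - 11491)/(19441 + 32*146) + 1/43355 = 6717/(19441 + 4672) + 1/43355 = 6717/24113 + 1/43355 = 291239648/1045419115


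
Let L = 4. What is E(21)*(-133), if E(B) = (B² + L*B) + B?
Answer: -72618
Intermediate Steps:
E(B) = B² + 5*B (E(B) = (B² + 4*B) + B = B² + 5*B)
E(21)*(-133) = (21*(5 + 21))*(-133) = (21*26)*(-133) = 546*(-133) = -72618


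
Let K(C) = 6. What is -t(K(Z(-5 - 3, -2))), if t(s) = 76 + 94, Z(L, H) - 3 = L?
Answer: -170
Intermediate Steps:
Z(L, H) = 3 + L
t(s) = 170
-t(K(Z(-5 - 3, -2))) = -1*170 = -170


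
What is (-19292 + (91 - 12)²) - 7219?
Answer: -20270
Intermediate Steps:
(-19292 + (91 - 12)²) - 7219 = (-19292 + 79²) - 7219 = (-19292 + 6241) - 7219 = -13051 - 7219 = -20270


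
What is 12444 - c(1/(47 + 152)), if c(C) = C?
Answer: 2476355/199 ≈ 12444.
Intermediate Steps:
12444 - c(1/(47 + 152)) = 12444 - 1/(47 + 152) = 12444 - 1/199 = 2476355/199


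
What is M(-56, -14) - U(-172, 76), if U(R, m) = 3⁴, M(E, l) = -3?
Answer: -84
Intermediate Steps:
U(R, m) = 81
M(-56, -14) - U(-172, 76) = -3 - 1*81 = -3 - 81 = -84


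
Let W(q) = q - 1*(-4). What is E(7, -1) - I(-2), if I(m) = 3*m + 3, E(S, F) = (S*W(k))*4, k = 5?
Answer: 255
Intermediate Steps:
W(q) = 4 + q (W(q) = q + 4 = 4 + q)
E(S, F) = 36*S (E(S, F) = (S*(4 + 5))*4 = (S*9)*4 = (9*S)*4 = 36*S)
I(m) = 3 + 3*m
E(7, -1) - I(-2) = 36*7 - (3 + 3*(-2)) = 252 - (3 - 6) = 252 - 1*(-3) = 252 + 3 = 255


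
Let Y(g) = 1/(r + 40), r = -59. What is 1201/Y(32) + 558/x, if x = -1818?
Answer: -2304750/101 ≈ -22819.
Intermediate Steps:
Y(g) = -1/19 (Y(g) = 1/(-59 + 40) = 1/(-19) = -1/19)
1201/Y(32) + 558/x = 1201/(-1/19) + 558/(-1818) = 1201*(-19) + 558*(-1/1818) = -22819 - 31/101 = -2304750/101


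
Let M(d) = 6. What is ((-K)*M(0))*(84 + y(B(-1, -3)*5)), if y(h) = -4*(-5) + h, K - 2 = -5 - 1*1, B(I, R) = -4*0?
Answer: 2496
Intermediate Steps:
B(I, R) = 0
K = -4 (K = 2 + (-5 - 1*1) = 2 + (-5 - 1) = 2 - 6 = -4)
y(h) = 20 + h
((-K)*M(0))*(84 + y(B(-1, -3)*5)) = (-1*(-4)*6)*(84 + (20 + 0*5)) = (4*6)*(84 + (20 + 0)) = 24*(84 + 20) = 24*104 = 2496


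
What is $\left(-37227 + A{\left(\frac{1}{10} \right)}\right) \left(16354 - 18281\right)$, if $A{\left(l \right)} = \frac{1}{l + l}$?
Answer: $71726794$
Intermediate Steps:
$A{\left(l \right)} = \frac{1}{2 l}$
$\left(-37227 + A{\left(\frac{1}{10} \right)}\right) \left(16354 - 18281\right) = \left(-37227 + \frac{1}{2 \cdot \frac{1}{10}}\right) \left(16354 - 18281\right) = \left(-37227 + \frac{\frac{1}{\frac{1}{10}}}{2}\right) \left(16354 - 18281\right) = \left(-37227 + \frac{1}{2} \cdot 10\right) \left(-1927\right) = \left(-37227 + 5\right) \left(-1927\right) = \left(-37222\right) \left(-1927\right) = 71726794$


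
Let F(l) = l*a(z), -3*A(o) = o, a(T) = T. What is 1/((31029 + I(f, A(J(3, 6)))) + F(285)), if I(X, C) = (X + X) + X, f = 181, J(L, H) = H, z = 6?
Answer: 1/33282 ≈ 3.0046e-5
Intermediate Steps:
A(o) = -o/3
F(l) = 6*l (F(l) = l*6 = 6*l)
I(X, C) = 3*X (I(X, C) = 2*X + X = 3*X)
1/((31029 + I(f, A(J(3, 6)))) + F(285)) = 1/((31029 + 3*181) + 6*285) = 1/((31029 + 543) + 1710) = 1/(31572 + 1710) = 1/33282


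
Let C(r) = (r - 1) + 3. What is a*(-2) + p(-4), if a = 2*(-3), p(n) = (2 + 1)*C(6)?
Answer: 36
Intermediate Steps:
C(r) = 2 + r (C(r) = (-1 + r) + 3 = 2 + r)
p(n) = 24 (p(n) = (2 + 1)*(2 + 6) = 3*8 = 24)
a = -6
a*(-2) + p(-4) = -6*(-2) + 24 = 12 + 24 = 36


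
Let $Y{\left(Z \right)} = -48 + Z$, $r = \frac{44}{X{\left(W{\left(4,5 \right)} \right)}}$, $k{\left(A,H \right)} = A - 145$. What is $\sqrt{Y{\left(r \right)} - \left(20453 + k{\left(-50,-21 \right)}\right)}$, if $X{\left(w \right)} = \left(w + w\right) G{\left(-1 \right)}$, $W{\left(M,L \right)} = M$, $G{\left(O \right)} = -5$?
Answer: $\frac{i \sqrt{2030710}}{10} \approx 142.5 i$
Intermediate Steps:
$X{\left(w \right)} = - 10 w$ ($X{\left(w \right)} = \left(w + w\right) \left(-5\right) = 2 w \left(-5\right) = - 10 w$)
$k{\left(A,H \right)} = -145 + A$
$r = - \frac{11}{10}$ ($r = \frac{44}{\left(-10\right) 4} = \frac{44}{-40} = 44 \left(- \frac{1}{40}\right) = - \frac{11}{10} \approx -1.1$)
$\sqrt{Y{\left(r \right)} - \left(20453 + k{\left(-50,-21 \right)}\right)} = \sqrt{\left(-48 - \frac{11}{10}\right) - 20258} = \sqrt{- \frac{491}{10} - 20258} = \sqrt{- \frac{203071}{10}} = \frac{i \sqrt{2030710}}{10}$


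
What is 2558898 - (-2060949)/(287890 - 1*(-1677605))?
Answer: 1676501095153/655165 ≈ 2.5589e+6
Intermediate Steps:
2558898 - (-2060949)/(287890 - 1*(-1677605)) = 2558898 - (-2060949)/(287890 + 1677605) = 2558898 - (-2060949)/1965495 = 2558898 - 1*(-686983/655165) = 2558898 + 686983/655165 = 1676501095153/655165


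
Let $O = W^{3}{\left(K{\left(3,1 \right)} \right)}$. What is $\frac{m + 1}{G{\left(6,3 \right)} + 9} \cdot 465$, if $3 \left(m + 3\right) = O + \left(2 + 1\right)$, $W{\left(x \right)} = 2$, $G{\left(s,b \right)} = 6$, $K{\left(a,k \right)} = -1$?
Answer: $\frac{155}{3} \approx 51.667$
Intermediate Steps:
$O = 8$ ($O = 2^{3} = 8$)
$m = \frac{2}{3}$ ($m = -3 + \frac{8 + \left(2 + 1\right)}{3} = -3 + \frac{8 + 3}{3} = -3 + \frac{1}{3} \cdot 11 = -3 + \frac{11}{3} = \frac{2}{3} \approx 0.66667$)
$\frac{m + 1}{G{\left(6,3 \right)} + 9} \cdot 465 = \frac{\frac{2}{3} + 1}{6 + 9} \cdot 465 = \frac{5}{3 \cdot 15} \cdot 465 = \frac{5}{3} \cdot \frac{1}{15} \cdot 465 = \frac{1}{9} \cdot 465 = \frac{155}{3}$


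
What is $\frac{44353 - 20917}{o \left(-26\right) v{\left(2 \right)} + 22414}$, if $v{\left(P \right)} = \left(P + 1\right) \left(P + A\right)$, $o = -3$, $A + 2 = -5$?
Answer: $\frac{5859}{5311} \approx 1.1032$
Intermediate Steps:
$A = -7$ ($A = -2 - 5 = -7$)
$v{\left(P \right)} = \left(1 + P\right) \left(-7 + P\right)$ ($v{\left(P \right)} = \left(P + 1\right) \left(P - 7\right) = \left(1 + P\right) \left(-7 + P\right)$)
$\frac{44353 - 20917}{o \left(-26\right) v{\left(2 \right)} + 22414} = \frac{44353 - 20917}{\left(-3\right) \left(-26\right) \left(-7 + 2^{2} - 12\right) + 22414} = \frac{23436}{78 \left(-7 + 4 - 12\right) + 22414} = \frac{23436}{78 \left(-15\right) + 22414} = \frac{23436}{-1170 + 22414} = \frac{23436}{21244} = 23436 \cdot \frac{1}{21244} = \frac{5859}{5311}$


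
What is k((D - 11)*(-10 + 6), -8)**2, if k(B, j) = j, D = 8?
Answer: 64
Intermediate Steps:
k((D - 11)*(-10 + 6), -8)**2 = (-8)**2 = 64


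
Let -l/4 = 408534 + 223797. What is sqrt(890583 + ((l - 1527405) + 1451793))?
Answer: I*sqrt(1714353) ≈ 1309.3*I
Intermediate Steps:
l = -2529324 (l = -4*(408534 + 223797) = -4*632331 = -2529324)
sqrt(890583 + ((l - 1527405) + 1451793)) = sqrt(890583 + ((-2529324 - 1527405) + 1451793)) = sqrt(890583 + (-4056729 + 1451793)) = sqrt(890583 - 2604936) = sqrt(-1714353) = I*sqrt(1714353)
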